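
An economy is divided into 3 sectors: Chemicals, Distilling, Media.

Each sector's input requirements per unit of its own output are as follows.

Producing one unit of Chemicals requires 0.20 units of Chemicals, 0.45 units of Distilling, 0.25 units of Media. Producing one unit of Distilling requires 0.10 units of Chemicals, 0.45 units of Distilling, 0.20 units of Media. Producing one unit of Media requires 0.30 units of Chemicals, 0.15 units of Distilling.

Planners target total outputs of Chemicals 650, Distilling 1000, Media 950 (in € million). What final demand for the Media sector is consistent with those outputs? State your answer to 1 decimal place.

d_3 = 587.5

I − A =
  [   0.80    -0.10    -0.30]
  [  -0.45     0.55    -0.15]
  [  -0.25    -0.20     1.00]
d = (I − A) x:
  d_1 = (+0.80)·650 + (-0.10)·1000 + (-0.30)·950 = 135.0
  d_2 = (-0.45)·650 + (+0.55)·1000 + (-0.15)·950 = 115.0
  d_3 = (-0.25)·650 + (-0.20)·1000 + (+1.00)·950 = 587.5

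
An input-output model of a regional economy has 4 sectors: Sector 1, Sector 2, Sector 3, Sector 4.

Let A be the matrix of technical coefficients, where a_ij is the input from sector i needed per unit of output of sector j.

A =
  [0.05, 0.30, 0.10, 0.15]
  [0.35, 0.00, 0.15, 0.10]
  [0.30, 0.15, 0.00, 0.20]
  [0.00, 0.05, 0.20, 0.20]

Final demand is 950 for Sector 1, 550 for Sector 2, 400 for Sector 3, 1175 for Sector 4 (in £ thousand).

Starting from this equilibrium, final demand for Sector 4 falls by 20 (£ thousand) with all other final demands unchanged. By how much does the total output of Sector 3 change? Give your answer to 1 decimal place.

Δx_3 = -8.7

I − A =
  [   0.95    -0.30    -0.10    -0.15]
  [  -0.35     1.00    -0.15    -0.10]
  [  -0.30    -0.15     1.00    -0.20]
  [   0.00    -0.05    -0.20     0.80]
Compute the cofactors C_ij = (−1)^(i+j)·(3×3 minor ij) of I−A; the adjugate is their transpose:
adj(I−A) = Cᵀ =
  [ 0.732500   0.253000   0.152625   0.207125]
  [ 0.308000   0.689000   0.171500   0.186750]
  [ 0.284000   0.197750   0.668625   0.245125]
  [ 0.090250   0.092500   0.177875   0.774875]
det(I−A) = Σ_j (I−A)_1j·C_1j = (0.95)(0.732500) + (-0.30)(0.308000) + (-0.10)(0.284000) + (-0.15)(0.090250) = 0.5615375
(I − A)⁻¹ = adj(I−A) / det(I−A) ≈
  [   1.3045     0.4505     0.2718     0.3689]
  [   0.5485     1.2270     0.3054     0.3326]
  [   0.5058     0.3522     1.1907     0.4365]
  [   0.1607     0.1647     0.3168     1.3799]
Δx = (I − A)⁻¹ Δd with Δd having -20 in the Sector 4 component and 0 elsewhere.
So Δx_3 = L_34 · (-20), where L_34 = adj(I−A)_34 / det(I−A) = 0.245125 / 0.5615375.
Δx_3 = 0.245125 × (-20) / 0.5615375 = -4.9025 / 0.5615375 ≈ -8.7.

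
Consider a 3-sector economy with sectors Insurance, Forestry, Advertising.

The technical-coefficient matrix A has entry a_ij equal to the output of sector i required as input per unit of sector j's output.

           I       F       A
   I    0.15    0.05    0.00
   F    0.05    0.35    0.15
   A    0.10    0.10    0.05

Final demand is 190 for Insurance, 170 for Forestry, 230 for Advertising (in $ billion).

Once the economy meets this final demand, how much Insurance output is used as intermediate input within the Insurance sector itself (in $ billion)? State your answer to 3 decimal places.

I − A =
  [   0.85    -0.05     0.00]
  [  -0.05     0.65    -0.15]
  [  -0.10    -0.10     0.95]
Cofactors of I−A, C_ij = (−1)^(i+j)·(minor ij) (rows/columns in the sector order above):
  C_11 = (0.65)(0.95) − (-0.15)(-0.10) = 0.6025
  C_12 = −[(-0.05)(0.95) − (-0.15)(-0.10)] = 0.0625
  C_13 = (-0.05)(-0.10) − (0.65)(-0.10) = 0.0700
  C_21 = −[(-0.05)(0.95) − (0.00)(-0.10)] = 0.0475
  C_22 = (0.85)(0.95) − (0.00)(-0.10) = 0.8075
  C_23 = −[(0.85)(-0.10) − (-0.05)(-0.10)] = 0.0900
  C_31 = (-0.05)(-0.15) − (0.00)(0.65) = 0.0075
  C_32 = −[(0.85)(-0.15) − (0.00)(-0.05)] = 0.1275
  C_33 = (0.85)(0.65) − (-0.05)(-0.05) = 0.5500
det(I−A) = Σ_j (I−A)_1j·C_1j = (0.85)(0.6025) + (-0.05)(0.0625) + (0.00)(0.0700) = 0.5090
adj(I−A) = Cᵀ =
  [ 0.6025   0.0475   0.0075]
  [ 0.0625   0.8075   0.1275]
  [ 0.0700   0.0900   0.5500]
(I − A)⁻¹ = adj(I−A) / det(I−A) ≈
  [   1.1837     0.0933     0.0147]
  [   0.1228     1.5864     0.2505]
  [   0.1375     0.1768     1.0806]
First solve x = (I − A)⁻¹ d = adj(I−A)·d / det(I−A); in particular x_I = (0.6025·190 + 0.0475·170 + 0.0075·230) / 0.5090 = 124.275 / 0.5090 ≈ 244.15521.
Intermediate flow from I to I: z_II = a_II · x_I = 0.15 × 124.275 / 0.5090 = 18.64125 / 0.5090 ≈ 36.623.

z_II = 36.623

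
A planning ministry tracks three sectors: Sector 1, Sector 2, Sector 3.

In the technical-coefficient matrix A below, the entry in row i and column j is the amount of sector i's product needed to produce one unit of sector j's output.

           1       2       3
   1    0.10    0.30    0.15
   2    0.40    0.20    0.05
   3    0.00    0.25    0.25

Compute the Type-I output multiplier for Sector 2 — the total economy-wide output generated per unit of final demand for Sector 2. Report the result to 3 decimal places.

I − A =
  [   0.90    -0.30    -0.15]
  [  -0.40     0.80    -0.05]
  [   0.00    -0.25     0.75]
Cofactors of I−A, C_ij = (−1)^(i+j)·(minor ij) (rows/columns in the sector order above):
  C_11 = (0.80)(0.75) − (-0.05)(-0.25) = 0.5875
  C_12 = −[(-0.40)(0.75) − (-0.05)(0.00)] = 0.3000
  C_13 = (-0.40)(-0.25) − (0.80)(0.00) = 0.1000
  C_21 = −[(-0.30)(0.75) − (-0.15)(-0.25)] = 0.2625
  C_22 = (0.90)(0.75) − (-0.15)(0.00) = 0.6750
  C_23 = −[(0.90)(-0.25) − (-0.30)(0.00)] = 0.2250
  C_31 = (-0.30)(-0.05) − (-0.15)(0.80) = 0.1350
  C_32 = −[(0.90)(-0.05) − (-0.15)(-0.40)] = 0.1050
  C_33 = (0.90)(0.80) − (-0.30)(-0.40) = 0.6000
det(I−A) = Σ_j (I−A)_1j·C_1j = (0.90)(0.5875) + (-0.30)(0.3000) + (-0.15)(0.1000) = 0.42375
adj(I−A) = Cᵀ =
  [ 0.5875   0.2625   0.1350]
  [ 0.3000   0.6750   0.1050]
  [ 0.1000   0.2250   0.6000]
(I − A)⁻¹ = adj(I−A) / det(I−A) ≈
  [   1.3864     0.6195     0.3186]
  [   0.7080     1.5929     0.2478]
  [   0.2360     0.5310     1.4159]
The output multiplier for sector j is the column-j sum of the Leontief inverse (I − A)⁻¹ = adj(I−A) / det(I−A).
Column 2 of adj(I−A): (0.2625, 0.6750, 0.2250); det(I−A) = 0.42375.
m_2 = (0.2625 + 0.6750 + 0.2250) / 0.42375 = 1.1625 / 0.42375 ≈ 2.743.

m_2 = 2.743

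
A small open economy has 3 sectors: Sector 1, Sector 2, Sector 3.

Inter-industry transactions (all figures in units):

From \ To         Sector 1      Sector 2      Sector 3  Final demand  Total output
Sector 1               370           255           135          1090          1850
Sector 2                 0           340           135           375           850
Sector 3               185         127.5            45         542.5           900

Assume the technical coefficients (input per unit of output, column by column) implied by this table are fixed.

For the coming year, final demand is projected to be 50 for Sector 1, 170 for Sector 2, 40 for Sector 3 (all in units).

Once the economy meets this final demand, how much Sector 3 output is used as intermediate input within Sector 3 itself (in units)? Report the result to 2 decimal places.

z_33 = 5.62

Technical coefficients a_ij = z_ij / X_j:
  a_11 = 370/1850 = 0.20, a_21 = 0/1850 = 0.00, a_31 = 185/1850 = 0.10
  a_12 = 255/850 = 0.30, a_22 = 340/850 = 0.40, a_32 = 127.5/850 = 0.15
  a_13 = 135/900 = 0.15, a_23 = 135/900 = 0.15, a_33 = 45/900 = 0.05
I − A =
  [   0.80    -0.30    -0.15]
  [   0.00     0.60    -0.15]
  [  -0.10    -0.15     0.95]
Cofactors of I−A, C_ij = (−1)^(i+j)·(minor ij) (rows/columns in the sector order above):
  C_11 = (0.60)(0.95) − (-0.15)(-0.15) = 0.5475
  C_12 = −[(0.00)(0.95) − (-0.15)(-0.10)] = 0.0150
  C_13 = (0.00)(-0.15) − (0.60)(-0.10) = 0.0600
  C_21 = −[(-0.30)(0.95) − (-0.15)(-0.15)] = 0.3075
  C_22 = (0.80)(0.95) − (-0.15)(-0.10) = 0.7450
  C_23 = −[(0.80)(-0.15) − (-0.30)(-0.10)] = 0.1500
  C_31 = (-0.30)(-0.15) − (-0.15)(0.60) = 0.1350
  C_32 = −[(0.80)(-0.15) − (-0.15)(0.00)] = 0.1200
  C_33 = (0.80)(0.60) − (-0.30)(0.00) = 0.4800
det(I−A) = Σ_j (I−A)_1j·C_1j = (0.80)(0.5475) + (-0.30)(0.0150) + (-0.15)(0.0600) = 0.4245
adj(I−A) = Cᵀ =
  [ 0.5475   0.3075   0.1350]
  [ 0.0150   0.7450   0.1200]
  [ 0.0600   0.1500   0.4800]
(I − A)⁻¹ = adj(I−A) / det(I−A) ≈
  [   1.2898     0.7244     0.3180]
  [   0.0353     1.7550     0.2827]
  [   0.1413     0.3534     1.1307]
First solve x = (I − A)⁻¹ d = adj(I−A)·d / det(I−A); in particular x_3 = (0.0600·50 + 0.1500·170 + 0.4800·40) / 0.4245 = 47.70 / 0.4245 ≈ 112.3675.
Intermediate flow from 3 to 3: z_33 = a_33 · x_3 = 0.05 × 47.70 / 0.4245 = 2.385 / 0.4245 ≈ 5.62.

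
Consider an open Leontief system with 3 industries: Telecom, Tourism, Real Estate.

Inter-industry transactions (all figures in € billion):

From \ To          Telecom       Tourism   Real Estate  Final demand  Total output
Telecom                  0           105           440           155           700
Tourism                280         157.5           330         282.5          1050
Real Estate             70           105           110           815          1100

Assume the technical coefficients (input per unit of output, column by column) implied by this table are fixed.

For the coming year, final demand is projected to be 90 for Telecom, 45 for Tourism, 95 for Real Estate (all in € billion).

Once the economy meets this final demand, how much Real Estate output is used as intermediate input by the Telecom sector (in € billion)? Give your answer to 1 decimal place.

z_31 = 16.6

Technical coefficients a_ij = z_ij / X_j:
  a_11 = 0/700 = 0.00, a_21 = 280/700 = 0.40, a_31 = 70/700 = 0.10
  a_12 = 105/1050 = 0.10, a_22 = 157.5/1050 = 0.15, a_32 = 105/1050 = 0.10
  a_13 = 440/1100 = 0.40, a_23 = 330/1100 = 0.30, a_33 = 110/1100 = 0.10
I − A =
  [   1.00    -0.10    -0.40]
  [  -0.40     0.85    -0.30]
  [  -0.10    -0.10     0.90]
Cofactors of I−A, C_ij = (−1)^(i+j)·(minor ij) (rows/columns in the sector order above):
  C_11 = (0.85)(0.90) − (-0.30)(-0.10) = 0.7350
  C_12 = −[(-0.40)(0.90) − (-0.30)(-0.10)] = 0.3900
  C_13 = (-0.40)(-0.10) − (0.85)(-0.10) = 0.1250
  C_21 = −[(-0.10)(0.90) − (-0.40)(-0.10)] = 0.1300
  C_22 = (1.00)(0.90) − (-0.40)(-0.10) = 0.8600
  C_23 = −[(1.00)(-0.10) − (-0.10)(-0.10)] = 0.1100
  C_31 = (-0.10)(-0.30) − (-0.40)(0.85) = 0.3700
  C_32 = −[(1.00)(-0.30) − (-0.40)(-0.40)] = 0.4600
  C_33 = (1.00)(0.85) − (-0.10)(-0.40) = 0.8100
det(I−A) = Σ_j (I−A)_1j·C_1j = (1.00)(0.7350) + (-0.10)(0.3900) + (-0.40)(0.1250) = 0.6460
adj(I−A) = Cᵀ =
  [ 0.7350   0.1300   0.3700]
  [ 0.3900   0.8600   0.4600]
  [ 0.1250   0.1100   0.8100]
(I − A)⁻¹ = adj(I−A) / det(I−A) ≈
  [   1.1378     0.2012     0.5728]
  [   0.6037     1.3313     0.7121]
  [   0.1935     0.1703     1.2539]
First solve x = (I − A)⁻¹ d = adj(I−A)·d / det(I−A); in particular x_1 = (0.7350·90 + 0.1300·45 + 0.3700·95) / 0.6460 = 107.15 / 0.6460 ≈ 165.867.
Intermediate flow from 3 to 1: z_31 = a_31 · x_1 = 0.10 × 107.15 / 0.6460 = 10.715 / 0.6460 ≈ 16.6.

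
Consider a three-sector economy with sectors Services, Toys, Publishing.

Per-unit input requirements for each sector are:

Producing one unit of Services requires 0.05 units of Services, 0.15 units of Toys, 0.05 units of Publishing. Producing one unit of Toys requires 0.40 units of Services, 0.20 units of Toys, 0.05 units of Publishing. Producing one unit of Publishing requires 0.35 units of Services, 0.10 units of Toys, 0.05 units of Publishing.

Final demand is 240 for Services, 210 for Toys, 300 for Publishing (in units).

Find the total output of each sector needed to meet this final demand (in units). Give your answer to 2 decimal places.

I − A =
  [   0.95    -0.40    -0.35]
  [  -0.15     0.80    -0.10]
  [  -0.05    -0.05     0.95]
Cofactors of I−A, C_ij = (−1)^(i+j)·(minor ij) (rows/columns in the sector order above):
  C_11 = (0.80)(0.95) − (-0.10)(-0.05) = 0.7550
  C_12 = −[(-0.15)(0.95) − (-0.10)(-0.05)] = 0.1475
  C_13 = (-0.15)(-0.05) − (0.80)(-0.05) = 0.0475
  C_21 = −[(-0.40)(0.95) − (-0.35)(-0.05)] = 0.3975
  C_22 = (0.95)(0.95) − (-0.35)(-0.05) = 0.8850
  C_23 = −[(0.95)(-0.05) − (-0.40)(-0.05)] = 0.0675
  C_31 = (-0.40)(-0.10) − (-0.35)(0.80) = 0.3200
  C_32 = −[(0.95)(-0.10) − (-0.35)(-0.15)] = 0.1475
  C_33 = (0.95)(0.80) − (-0.40)(-0.15) = 0.7000
det(I−A) = Σ_j (I−A)_1j·C_1j = (0.95)(0.7550) + (-0.40)(0.1475) + (-0.35)(0.0475) = 0.641625
adj(I−A) = Cᵀ =
  [ 0.7550   0.3975   0.3200]
  [ 0.1475   0.8850   0.1475]
  [ 0.0475   0.0675   0.7000]
(I − A)⁻¹ = adj(I−A) / det(I−A) ≈
  [   1.1767     0.6195     0.4987]
  [   0.2299     1.3793     0.2299]
  [   0.0740     0.1052     1.0910]
x = (I − A)⁻¹ d = adj(I−A)·d / det(I−A), with det(I−A) = 0.641625:
  x_S = (0.7550·240 + 0.3975·210 + 0.3200·300) / 0.641625 = 360.675 / 0.641625 ≈ 562.13
  x_T = (0.1475·240 + 0.8850·210 + 0.1475·300) / 0.641625 = 265.50 / 0.641625 ≈ 413.79
  x_P = (0.0475·240 + 0.0675·210 + 0.7000·300) / 0.641625 = 235.575 / 0.641625 ≈ 367.15

x_S = 562.13, x_T = 413.79, x_P = 367.15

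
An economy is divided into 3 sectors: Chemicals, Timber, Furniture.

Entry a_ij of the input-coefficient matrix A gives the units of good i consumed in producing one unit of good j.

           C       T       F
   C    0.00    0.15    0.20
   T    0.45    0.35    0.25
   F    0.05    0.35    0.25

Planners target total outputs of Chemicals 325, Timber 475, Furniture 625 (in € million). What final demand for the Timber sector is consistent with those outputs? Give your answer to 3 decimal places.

d_T = 6.250

I − A =
  [   1.00    -0.15    -0.20]
  [  -0.45     0.65    -0.25]
  [  -0.05    -0.35     0.75]
d = (I − A) x:
  d_C = (+1.00)·325 + (-0.15)·475 + (-0.20)·625 = 128.750
  d_T = (-0.45)·325 + (+0.65)·475 + (-0.25)·625 = 6.250
  d_F = (-0.05)·325 + (-0.35)·475 + (+0.75)·625 = 286.250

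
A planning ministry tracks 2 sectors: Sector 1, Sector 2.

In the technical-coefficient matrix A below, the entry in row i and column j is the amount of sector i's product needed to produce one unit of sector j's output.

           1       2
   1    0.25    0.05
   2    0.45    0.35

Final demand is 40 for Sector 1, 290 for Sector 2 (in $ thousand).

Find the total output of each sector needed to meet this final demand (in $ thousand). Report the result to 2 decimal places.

I − A =
  [   0.75    -0.05]
  [  -0.45     0.65]
det(I−A) = (0.75)(0.65) − (-0.05)(-0.45) = 0.4650
adj(I−A) = [[0.65, 0.05], [0.45, 0.75]]
(I − A)⁻¹ = adj(I−A) / det(I−A) ≈
  [   1.3978     0.1075]
  [   0.9677     1.6129]
x = (I − A)⁻¹ d = adj(I−A)·d / det(I−A), with det(I−A) = 0.4650:
  x_1 = (0.65·40 + 0.05·290) / 0.4650 = 40.50 / 0.4650 ≈ 87.10
  x_2 = (0.45·40 + 0.75·290) / 0.4650 = 235.50 / 0.4650 ≈ 506.45

x_1 = 87.10, x_2 = 506.45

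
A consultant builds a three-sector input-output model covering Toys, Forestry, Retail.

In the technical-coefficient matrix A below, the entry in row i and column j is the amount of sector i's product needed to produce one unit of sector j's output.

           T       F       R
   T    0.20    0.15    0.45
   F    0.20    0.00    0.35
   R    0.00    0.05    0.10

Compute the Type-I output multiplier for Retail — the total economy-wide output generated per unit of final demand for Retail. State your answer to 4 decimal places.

I − A =
  [   0.80    -0.15    -0.45]
  [  -0.20     1.00    -0.35]
  [   0.00    -0.05     0.90]
Cofactors of I−A, C_ij = (−1)^(i+j)·(minor ij) (rows/columns in the sector order above):
  C_11 = (1.00)(0.90) − (-0.35)(-0.05) = 0.8825
  C_12 = −[(-0.20)(0.90) − (-0.35)(0.00)] = 0.1800
  C_13 = (-0.20)(-0.05) − (1.00)(0.00) = 0.0100
  C_21 = −[(-0.15)(0.90) − (-0.45)(-0.05)] = 0.1575
  C_22 = (0.80)(0.90) − (-0.45)(0.00) = 0.7200
  C_23 = −[(0.80)(-0.05) − (-0.15)(0.00)] = 0.0400
  C_31 = (-0.15)(-0.35) − (-0.45)(1.00) = 0.5025
  C_32 = −[(0.80)(-0.35) − (-0.45)(-0.20)] = 0.3700
  C_33 = (0.80)(1.00) − (-0.15)(-0.20) = 0.7700
det(I−A) = Σ_j (I−A)_1j·C_1j = (0.80)(0.8825) + (-0.15)(0.1800) + (-0.45)(0.0100) = 0.6745
adj(I−A) = Cᵀ =
  [ 0.8825   0.1575   0.5025]
  [ 0.1800   0.7200   0.3700]
  [ 0.0100   0.0400   0.7700]
(I − A)⁻¹ = adj(I−A) / det(I−A) ≈
  [   1.30838     0.23351     0.74500]
  [   0.26686     1.06746     0.54855]
  [   0.01483     0.05930     1.14159]
The output multiplier for sector j is the column-j sum of the Leontief inverse (I − A)⁻¹ = adj(I−A) / det(I−A).
Column R of adj(I−A): (0.5025, 0.3700, 0.7700); det(I−A) = 0.6745.
m_R = (0.5025 + 0.3700 + 0.7700) / 0.6745 = 1.6425 / 0.6745 ≈ 2.4351.

m_R = 2.4351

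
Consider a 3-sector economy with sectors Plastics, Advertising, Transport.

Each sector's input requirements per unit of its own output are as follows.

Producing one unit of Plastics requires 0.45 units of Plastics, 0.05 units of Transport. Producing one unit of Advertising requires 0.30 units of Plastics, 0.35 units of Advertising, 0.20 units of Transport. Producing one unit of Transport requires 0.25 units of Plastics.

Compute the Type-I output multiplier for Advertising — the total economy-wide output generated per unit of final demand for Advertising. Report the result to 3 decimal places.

m_2 = 2.898

I − A =
  [   0.55    -0.30    -0.25]
  [   0.00     0.65     0.00]
  [  -0.05    -0.20     1.00]
Cofactors of I−A, C_ij = (−1)^(i+j)·(minor ij) (rows/columns in the sector order above):
  C_11 = (0.65)(1.00) − (0.00)(-0.20) = 0.6500
  C_12 = −[(0.00)(1.00) − (0.00)(-0.05)] = 0.0000
  C_13 = (0.00)(-0.20) − (0.65)(-0.05) = 0.0325
  C_21 = −[(-0.30)(1.00) − (-0.25)(-0.20)] = 0.3500
  C_22 = (0.55)(1.00) − (-0.25)(-0.05) = 0.5375
  C_23 = −[(0.55)(-0.20) − (-0.30)(-0.05)] = 0.1250
  C_31 = (-0.30)(0.00) − (-0.25)(0.65) = 0.1625
  C_32 = −[(0.55)(0.00) − (-0.25)(0.00)] = 0.0000
  C_33 = (0.55)(0.65) − (-0.30)(0.00) = 0.3575
det(I−A) = Σ_j (I−A)_1j·C_1j = (0.55)(0.6500) + (-0.30)(0.0000) + (-0.25)(0.0325) = 0.349375
adj(I−A) = Cᵀ =
  [ 0.6500   0.3500   0.1625]
  [ 0.0000   0.5375   0.0000]
  [ 0.0325   0.1250   0.3575]
(I − A)⁻¹ = adj(I−A) / det(I−A) ≈
  [   1.8605     1.0018     0.4651]
  [   0.0000     1.5385     0.0000]
  [   0.0930     0.3578     1.0233]
The output multiplier for sector j is the column-j sum of the Leontief inverse (I − A)⁻¹ = adj(I−A) / det(I−A).
Column 2 of adj(I−A): (0.3500, 0.5375, 0.1250); det(I−A) = 0.349375.
m_2 = (0.3500 + 0.5375 + 0.1250) / 0.349375 = 1.0125 / 0.349375 ≈ 2.898.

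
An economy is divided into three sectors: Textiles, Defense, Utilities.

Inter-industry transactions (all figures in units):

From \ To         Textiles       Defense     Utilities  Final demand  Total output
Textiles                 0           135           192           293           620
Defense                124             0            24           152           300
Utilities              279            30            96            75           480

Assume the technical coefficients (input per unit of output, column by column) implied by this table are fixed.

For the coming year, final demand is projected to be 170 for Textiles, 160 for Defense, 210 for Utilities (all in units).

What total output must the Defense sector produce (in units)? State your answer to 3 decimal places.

Technical coefficients a_ij = z_ij / X_j:
  a_11 = 0/620 = 0.00, a_21 = 124/620 = 0.20, a_31 = 279/620 = 0.45
  a_12 = 135/300 = 0.45, a_22 = 0/300 = 0.00, a_32 = 30/300 = 0.10
  a_13 = 192/480 = 0.40, a_23 = 24/480 = 0.05, a_33 = 96/480 = 0.20
I − A =
  [   1.00    -0.45    -0.40]
  [  -0.20     1.00    -0.05]
  [  -0.45    -0.10     0.80]
Cofactors of I−A, C_ij = (−1)^(i+j)·(minor ij) (rows/columns in the sector order above):
  C_11 = (1.00)(0.80) − (-0.05)(-0.10) = 0.7950
  C_12 = −[(-0.20)(0.80) − (-0.05)(-0.45)] = 0.1825
  C_13 = (-0.20)(-0.10) − (1.00)(-0.45) = 0.4700
  C_21 = −[(-0.45)(0.80) − (-0.40)(-0.10)] = 0.4000
  C_22 = (1.00)(0.80) − (-0.40)(-0.45) = 0.6200
  C_23 = −[(1.00)(-0.10) − (-0.45)(-0.45)] = 0.3025
  C_31 = (-0.45)(-0.05) − (-0.40)(1.00) = 0.4225
  C_32 = −[(1.00)(-0.05) − (-0.40)(-0.20)] = 0.1300
  C_33 = (1.00)(1.00) − (-0.45)(-0.20) = 0.9100
det(I−A) = Σ_j (I−A)_1j·C_1j = (1.00)(0.7950) + (-0.45)(0.1825) + (-0.40)(0.4700) = 0.524875
adj(I−A) = Cᵀ =
  [ 0.7950   0.4000   0.4225]
  [ 0.1825   0.6200   0.1300]
  [ 0.4700   0.3025   0.9100]
(I − A)⁻¹ = adj(I−A) / det(I−A) ≈
  [   1.5146     0.7621     0.8050]
  [   0.3477     1.1812     0.2477]
  [   0.8955     0.5763     1.7337]
x = (I − A)⁻¹ d = adj(I−A)·d / det(I−A), with det(I−A) = 0.524875:
  x_1 = (0.7950·170 + 0.4000·160 + 0.4225·210) / 0.524875 = 287.875 / 0.524875 ≈ 548.464
  x_2 = (0.1825·170 + 0.6200·160 + 0.1300·210) / 0.524875 = 157.525 / 0.524875 ≈ 300.119
  x_3 = (0.4700·170 + 0.3025·160 + 0.9100·210) / 0.524875 = 319.40 / 0.524875 ≈ 608.526

x_2 = 300.119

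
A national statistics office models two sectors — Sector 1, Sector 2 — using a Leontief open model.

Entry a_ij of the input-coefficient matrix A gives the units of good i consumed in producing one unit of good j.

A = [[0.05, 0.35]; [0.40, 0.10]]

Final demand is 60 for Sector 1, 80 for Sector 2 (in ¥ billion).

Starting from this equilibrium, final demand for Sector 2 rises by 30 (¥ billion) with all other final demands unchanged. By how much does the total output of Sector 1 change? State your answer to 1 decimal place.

Δx_1 = 14.7

I − A =
  [   0.95    -0.35]
  [  -0.40     0.90]
det(I−A) = (0.95)(0.90) − (-0.35)(-0.40) = 0.7150
adj(I−A) = [[0.90, 0.35], [0.40, 0.95]]
(I − A)⁻¹ = adj(I−A) / det(I−A) ≈
  [   1.2587     0.4895]
  [   0.5594     1.3287]
Δx = (I − A)⁻¹ Δd with Δd having +30 in the Sector 2 component and 0 elsewhere.
So Δx_1 = L_12 · (+30), where L_12 = adj(I−A)_12 / det(I−A) = 0.35 / 0.7150.
Δx_1 = 0.35 × (+30) / 0.7150 = 10.50 / 0.7150 ≈ 14.7.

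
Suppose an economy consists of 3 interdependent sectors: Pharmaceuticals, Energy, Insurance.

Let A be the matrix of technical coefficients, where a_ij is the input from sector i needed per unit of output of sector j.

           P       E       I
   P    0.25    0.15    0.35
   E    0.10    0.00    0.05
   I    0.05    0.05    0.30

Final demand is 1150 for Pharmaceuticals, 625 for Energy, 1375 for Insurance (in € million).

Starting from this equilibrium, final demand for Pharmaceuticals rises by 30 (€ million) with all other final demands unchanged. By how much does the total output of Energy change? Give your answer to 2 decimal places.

I − A =
  [   0.75    -0.15    -0.35]
  [  -0.10     1.00    -0.05]
  [  -0.05    -0.05     0.70]
Cofactors of I−A, C_ij = (−1)^(i+j)·(minor ij) (rows/columns in the sector order above):
  C_11 = (1.00)(0.70) − (-0.05)(-0.05) = 0.6975
  C_12 = −[(-0.10)(0.70) − (-0.05)(-0.05)] = 0.0725
  C_13 = (-0.10)(-0.05) − (1.00)(-0.05) = 0.0550
  C_21 = −[(-0.15)(0.70) − (-0.35)(-0.05)] = 0.1225
  C_22 = (0.75)(0.70) − (-0.35)(-0.05) = 0.5075
  C_23 = −[(0.75)(-0.05) − (-0.15)(-0.05)] = 0.0450
  C_31 = (-0.15)(-0.05) − (-0.35)(1.00) = 0.3575
  C_32 = −[(0.75)(-0.05) − (-0.35)(-0.10)] = 0.0725
  C_33 = (0.75)(1.00) − (-0.15)(-0.10) = 0.7350
det(I−A) = Σ_j (I−A)_1j·C_1j = (0.75)(0.6975) + (-0.15)(0.0725) + (-0.35)(0.0550) = 0.4930
adj(I−A) = Cᵀ =
  [ 0.6975   0.1225   0.3575]
  [ 0.0725   0.5075   0.0725]
  [ 0.0550   0.0450   0.7350]
(I − A)⁻¹ = adj(I−A) / det(I−A) ≈
  [   1.4148     0.2485     0.7252]
  [   0.1471     1.0294     0.1471]
  [   0.1116     0.0913     1.4909]
Δx = (I − A)⁻¹ Δd with Δd having +30 in the Pharmaceuticals component and 0 elsewhere.
So Δx_E = L_EP · (+30), where L_EP = adj(I−A)_EP / det(I−A) = 0.0725 / 0.4930.
Δx_E = 0.0725 × (+30) / 0.4930 = 2.175 / 0.4930 ≈ 4.41.

Δx_E = 4.41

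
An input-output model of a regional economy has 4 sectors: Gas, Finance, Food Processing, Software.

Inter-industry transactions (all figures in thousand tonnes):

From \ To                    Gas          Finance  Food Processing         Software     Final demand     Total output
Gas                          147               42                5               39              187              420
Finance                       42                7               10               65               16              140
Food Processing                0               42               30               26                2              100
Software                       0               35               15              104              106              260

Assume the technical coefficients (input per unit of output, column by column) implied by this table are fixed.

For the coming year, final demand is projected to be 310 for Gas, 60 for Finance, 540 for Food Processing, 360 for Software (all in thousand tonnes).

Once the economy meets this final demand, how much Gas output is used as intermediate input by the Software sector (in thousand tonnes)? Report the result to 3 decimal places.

Technical coefficients a_ij = z_ij / X_j:
  a_11 = 147/420 = 0.35, a_21 = 42/420 = 0.10, a_31 = 0/420 = 0.00, a_41 = 0/420 = 0.00
  a_12 = 42/140 = 0.30, a_22 = 7/140 = 0.05, a_32 = 42/140 = 0.30, a_42 = 35/140 = 0.25
  a_13 = 5/100 = 0.05, a_23 = 10/100 = 0.10, a_33 = 30/100 = 0.30, a_43 = 15/100 = 0.15
  a_14 = 39/260 = 0.15, a_24 = 65/260 = 0.25, a_34 = 26/260 = 0.10, a_44 = 104/260 = 0.40
I − A =
  [   0.65    -0.30    -0.05    -0.15]
  [  -0.10     0.95    -0.10    -0.25]
  [   0.00    -0.30     0.70    -0.10]
  [   0.00    -0.25    -0.15     0.60]
Compute the cofactors C_ij = (−1)^(i+j)·(3×3 minor ij) of I−A; the adjugate is their transpose:
adj(I−A) = Cᵀ =
  [ 0.309250   0.164750   0.079750   0.159250]
  [ 0.040500   0.263250   0.068625   0.131250]
  [ 0.020500   0.133250   0.308125   0.112000]
  [ 0.022000   0.143000   0.105625   0.390250]
det(I−A) = Σ_j (I−A)_1j·C_1j = (0.65)(0.309250) + (-0.30)(0.040500) + (-0.05)(0.020500) + (-0.15)(0.022000) = 0.1845375
(I − A)⁻¹ = adj(I−A) / det(I−A) ≈
  [   1.6758     0.8928     0.4322     0.8630]
  [   0.2195     1.4265     0.3719     0.7112]
  [   0.1111     0.7221     1.6697     0.6069]
  [   0.1192     0.7749     0.5724     2.1147]
First solve x = (I − A)⁻¹ d = adj(I−A)·d / det(I−A); in particular x_4 = (0.022000·310 + 0.143000·60 + 0.105625·540 + 0.390250·360) / 0.1845375 = 212.9275 / 0.1845375 ≈ 1153.84407.
Intermediate flow from 1 to 4: z_14 = a_14 · x_4 = 0.15 × 212.9275 / 0.1845375 = 31.939125 / 0.1845375 ≈ 173.077.

z_14 = 173.077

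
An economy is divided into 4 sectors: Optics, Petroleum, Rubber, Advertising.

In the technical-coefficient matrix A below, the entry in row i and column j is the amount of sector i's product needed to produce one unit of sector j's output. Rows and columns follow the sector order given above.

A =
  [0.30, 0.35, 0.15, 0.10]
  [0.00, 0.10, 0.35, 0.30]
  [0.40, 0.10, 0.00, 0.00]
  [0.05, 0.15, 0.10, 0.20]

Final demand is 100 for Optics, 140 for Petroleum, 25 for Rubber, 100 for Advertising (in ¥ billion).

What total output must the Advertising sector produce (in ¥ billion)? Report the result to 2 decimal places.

x_4 = 233.43

I − A =
  [   0.70    -0.35    -0.15    -0.10]
  [   0.00     0.90    -0.35    -0.30]
  [  -0.40    -0.10     1.00     0.00]
  [  -0.05    -0.15    -0.10     0.80]
Compute the cofactors C_ij = (−1)^(i+j)·(3×3 minor ij) of I−A; the adjugate is their transpose:
adj(I−A) = Cᵀ =
  [ 0.644000   0.308000   0.224000   0.196000]
  [ 0.139000   0.503000   0.217500   0.206000]
  [ 0.271500   0.173500   0.462750   0.099000]
  [ 0.100250   0.135250   0.112625   0.502500]
det(I−A) = Σ_j (I−A)_1j·C_1j = (0.70)(0.644000) + (-0.35)(0.139000) + (-0.15)(0.271500) + (-0.10)(0.100250) = 0.3514
(I − A)⁻¹ = adj(I−A) / det(I−A) ≈
  [   1.8327     0.8765     0.6375     0.5578]
  [   0.3956     1.4314     0.6190     0.5862]
  [   0.7726     0.4937     1.3169     0.2817]
  [   0.2853     0.3849     0.3205     1.4300]
x = (I − A)⁻¹ d = adj(I−A)·d / det(I−A), with det(I−A) = 0.3514:
  x_1 = (0.644000·100 + 0.308000·140 + 0.224000·25 + 0.196000·100) / 0.3514 = 132.72 / 0.3514 ≈ 377.69
  x_2 = (0.139000·100 + 0.503000·140 + 0.217500·25 + 0.206000·100) / 0.3514 = 110.3575 / 0.3514 ≈ 314.05
  x_3 = (0.271500·100 + 0.173500·140 + 0.462750·25 + 0.099000·100) / 0.3514 = 72.90875 / 0.3514 ≈ 207.48
  x_4 = (0.100250·100 + 0.135250·140 + 0.112625·25 + 0.502500·100) / 0.3514 = 82.025625 / 0.3514 ≈ 233.43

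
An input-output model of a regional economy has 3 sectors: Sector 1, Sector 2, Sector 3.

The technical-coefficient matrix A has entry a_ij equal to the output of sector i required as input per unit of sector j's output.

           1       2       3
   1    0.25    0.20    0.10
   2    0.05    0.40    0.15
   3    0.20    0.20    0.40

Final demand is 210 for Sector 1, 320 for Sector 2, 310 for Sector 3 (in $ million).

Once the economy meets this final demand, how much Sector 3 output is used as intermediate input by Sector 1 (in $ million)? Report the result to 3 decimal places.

z_31 = 127.640

I − A =
  [   0.75    -0.20    -0.10]
  [  -0.05     0.60    -0.15]
  [  -0.20    -0.20     0.60]
Cofactors of I−A, C_ij = (−1)^(i+j)·(minor ij) (rows/columns in the sector order above):
  C_11 = (0.60)(0.60) − (-0.15)(-0.20) = 0.3300
  C_12 = −[(-0.05)(0.60) − (-0.15)(-0.20)] = 0.0600
  C_13 = (-0.05)(-0.20) − (0.60)(-0.20) = 0.1300
  C_21 = −[(-0.20)(0.60) − (-0.10)(-0.20)] = 0.1400
  C_22 = (0.75)(0.60) − (-0.10)(-0.20) = 0.4300
  C_23 = −[(0.75)(-0.20) − (-0.20)(-0.20)] = 0.1900
  C_31 = (-0.20)(-0.15) − (-0.10)(0.60) = 0.0900
  C_32 = −[(0.75)(-0.15) − (-0.10)(-0.05)] = 0.1175
  C_33 = (0.75)(0.60) − (-0.20)(-0.05) = 0.4400
det(I−A) = Σ_j (I−A)_1j·C_1j = (0.75)(0.3300) + (-0.20)(0.0600) + (-0.10)(0.1300) = 0.2225
adj(I−A) = Cᵀ =
  [ 0.3300   0.1400   0.0900]
  [ 0.0600   0.4300   0.1175]
  [ 0.1300   0.1900   0.4400]
(I − A)⁻¹ = adj(I−A) / det(I−A) ≈
  [   1.4831     0.6292     0.4045]
  [   0.2697     1.9326     0.5281]
  [   0.5843     0.8539     1.9775]
First solve x = (I − A)⁻¹ d = adj(I−A)·d / det(I−A); in particular x_1 = (0.3300·210 + 0.1400·320 + 0.0900·310) / 0.2225 = 142.00 / 0.2225 ≈ 638.20225.
Intermediate flow from 3 to 1: z_31 = a_31 · x_1 = 0.20 × 142.00 / 0.2225 = 28.40 / 0.2225 ≈ 127.640.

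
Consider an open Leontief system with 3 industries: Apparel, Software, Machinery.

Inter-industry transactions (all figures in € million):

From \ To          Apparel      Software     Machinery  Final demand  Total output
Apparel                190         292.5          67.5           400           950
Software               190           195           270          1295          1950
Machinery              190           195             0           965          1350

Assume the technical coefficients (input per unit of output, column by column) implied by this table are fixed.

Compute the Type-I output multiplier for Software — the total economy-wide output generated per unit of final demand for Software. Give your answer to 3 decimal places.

m_2 = 1.603

Technical coefficients a_ij = z_ij / X_j:
  a_11 = 190/950 = 0.20, a_21 = 190/950 = 0.20, a_31 = 190/950 = 0.20
  a_12 = 292.5/1950 = 0.15, a_22 = 195/1950 = 0.10, a_32 = 195/1950 = 0.10
  a_13 = 67.5/1350 = 0.05, a_23 = 270/1350 = 0.20, a_33 = 0/1350 = 0.00
I − A =
  [   0.80    -0.15    -0.05]
  [  -0.20     0.90    -0.20]
  [  -0.20    -0.10     1.00]
Cofactors of I−A, C_ij = (−1)^(i+j)·(minor ij) (rows/columns in the sector order above):
  C_11 = (0.90)(1.00) − (-0.20)(-0.10) = 0.8800
  C_12 = −[(-0.20)(1.00) − (-0.20)(-0.20)] = 0.2400
  C_13 = (-0.20)(-0.10) − (0.90)(-0.20) = 0.2000
  C_21 = −[(-0.15)(1.00) − (-0.05)(-0.10)] = 0.1550
  C_22 = (0.80)(1.00) − (-0.05)(-0.20) = 0.7900
  C_23 = −[(0.80)(-0.10) − (-0.15)(-0.20)] = 0.1100
  C_31 = (-0.15)(-0.20) − (-0.05)(0.90) = 0.0750
  C_32 = −[(0.80)(-0.20) − (-0.05)(-0.20)] = 0.1700
  C_33 = (0.80)(0.90) − (-0.15)(-0.20) = 0.6900
det(I−A) = Σ_j (I−A)_1j·C_1j = (0.80)(0.8800) + (-0.15)(0.2400) + (-0.05)(0.2000) = 0.6580
adj(I−A) = Cᵀ =
  [ 0.8800   0.1550   0.0750]
  [ 0.2400   0.7900   0.1700]
  [ 0.2000   0.1100   0.6900]
(I − A)⁻¹ = adj(I−A) / det(I−A) ≈
  [   1.3374     0.2356     0.1140]
  [   0.3647     1.2006     0.2584]
  [   0.3040     0.1672     1.0486]
The output multiplier for sector j is the column-j sum of the Leontief inverse (I − A)⁻¹ = adj(I−A) / det(I−A).
Column 2 of adj(I−A): (0.1550, 0.7900, 0.1100); det(I−A) = 0.6580.
m_2 = (0.1550 + 0.7900 + 0.1100) / 0.6580 = 1.055 / 0.6580 ≈ 1.603.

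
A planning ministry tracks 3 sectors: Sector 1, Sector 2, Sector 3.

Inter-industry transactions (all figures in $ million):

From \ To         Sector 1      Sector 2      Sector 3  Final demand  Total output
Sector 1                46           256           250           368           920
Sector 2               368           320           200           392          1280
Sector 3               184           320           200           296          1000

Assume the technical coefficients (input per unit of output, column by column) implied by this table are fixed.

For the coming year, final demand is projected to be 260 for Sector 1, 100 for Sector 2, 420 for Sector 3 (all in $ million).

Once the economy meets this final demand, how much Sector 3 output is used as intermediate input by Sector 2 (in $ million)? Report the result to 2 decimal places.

Technical coefficients a_ij = z_ij / X_j:
  a_11 = 46/920 = 0.05, a_21 = 368/920 = 0.40, a_31 = 184/920 = 0.20
  a_12 = 256/1280 = 0.20, a_22 = 320/1280 = 0.25, a_32 = 320/1280 = 0.25
  a_13 = 250/1000 = 0.25, a_23 = 200/1000 = 0.20, a_33 = 200/1000 = 0.20
I − A =
  [   0.95    -0.20    -0.25]
  [  -0.40     0.75    -0.20]
  [  -0.20    -0.25     0.80]
Cofactors of I−A, C_ij = (−1)^(i+j)·(minor ij) (rows/columns in the sector order above):
  C_11 = (0.75)(0.80) − (-0.20)(-0.25) = 0.5500
  C_12 = −[(-0.40)(0.80) − (-0.20)(-0.20)] = 0.3600
  C_13 = (-0.40)(-0.25) − (0.75)(-0.20) = 0.2500
  C_21 = −[(-0.20)(0.80) − (-0.25)(-0.25)] = 0.2225
  C_22 = (0.95)(0.80) − (-0.25)(-0.20) = 0.7100
  C_23 = −[(0.95)(-0.25) − (-0.20)(-0.20)] = 0.2775
  C_31 = (-0.20)(-0.20) − (-0.25)(0.75) = 0.2275
  C_32 = −[(0.95)(-0.20) − (-0.25)(-0.40)] = 0.2900
  C_33 = (0.95)(0.75) − (-0.20)(-0.40) = 0.6325
det(I−A) = Σ_j (I−A)_1j·C_1j = (0.95)(0.5500) + (-0.20)(0.3600) + (-0.25)(0.2500) = 0.3880
adj(I−A) = Cᵀ =
  [ 0.5500   0.2225   0.2275]
  [ 0.3600   0.7100   0.2900]
  [ 0.2500   0.2775   0.6325]
(I − A)⁻¹ = adj(I−A) / det(I−A) ≈
  [   1.4175     0.5735     0.5863]
  [   0.9278     1.8299     0.7474]
  [   0.6443     0.7152     1.6302]
First solve x = (I − A)⁻¹ d = adj(I−A)·d / det(I−A); in particular x_2 = (0.3600·260 + 0.7100·100 + 0.2900·420) / 0.3880 = 286.40 / 0.3880 ≈ 738.1443.
Intermediate flow from 3 to 2: z_32 = a_32 · x_2 = 0.25 × 286.40 / 0.3880 = 71.60 / 0.3880 ≈ 184.54.

z_32 = 184.54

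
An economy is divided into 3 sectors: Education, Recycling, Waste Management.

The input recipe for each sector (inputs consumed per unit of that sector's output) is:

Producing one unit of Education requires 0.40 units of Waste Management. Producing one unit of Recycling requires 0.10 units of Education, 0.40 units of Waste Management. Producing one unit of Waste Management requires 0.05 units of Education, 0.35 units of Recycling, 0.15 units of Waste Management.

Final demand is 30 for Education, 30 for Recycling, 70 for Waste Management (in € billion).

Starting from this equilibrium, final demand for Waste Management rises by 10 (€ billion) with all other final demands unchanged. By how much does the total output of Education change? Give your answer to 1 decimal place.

Δx_E = 1.3

I − A =
  [   1.00    -0.10    -0.05]
  [   0.00     1.00    -0.35]
  [  -0.40    -0.40     0.85]
Cofactors of I−A, C_ij = (−1)^(i+j)·(minor ij) (rows/columns in the sector order above):
  C_11 = (1.00)(0.85) − (-0.35)(-0.40) = 0.7100
  C_12 = −[(0.00)(0.85) − (-0.35)(-0.40)] = 0.1400
  C_13 = (0.00)(-0.40) − (1.00)(-0.40) = 0.4000
  C_21 = −[(-0.10)(0.85) − (-0.05)(-0.40)] = 0.1050
  C_22 = (1.00)(0.85) − (-0.05)(-0.40) = 0.8300
  C_23 = −[(1.00)(-0.40) − (-0.10)(-0.40)] = 0.4400
  C_31 = (-0.10)(-0.35) − (-0.05)(1.00) = 0.0850
  C_32 = −[(1.00)(-0.35) − (-0.05)(0.00)] = 0.3500
  C_33 = (1.00)(1.00) − (-0.10)(0.00) = 1.0000
det(I−A) = Σ_j (I−A)_1j·C_1j = (1.00)(0.7100) + (-0.10)(0.1400) + (-0.05)(0.4000) = 0.6760
adj(I−A) = Cᵀ =
  [ 0.7100   0.1050   0.0850]
  [ 0.1400   0.8300   0.3500]
  [ 0.4000   0.4400   1.0000]
(I − A)⁻¹ = adj(I−A) / det(I−A) ≈
  [   1.0503     0.1553     0.1257]
  [   0.2071     1.2278     0.5178]
  [   0.5917     0.6509     1.4793]
Δx = (I − A)⁻¹ Δd with Δd having +10 in the Waste Management component and 0 elsewhere.
So Δx_E = L_EW · (+10), where L_EW = adj(I−A)_EW / det(I−A) = 0.0850 / 0.6760.
Δx_E = 0.0850 × (+10) / 0.6760 = 0.85 / 0.6760 ≈ 1.3.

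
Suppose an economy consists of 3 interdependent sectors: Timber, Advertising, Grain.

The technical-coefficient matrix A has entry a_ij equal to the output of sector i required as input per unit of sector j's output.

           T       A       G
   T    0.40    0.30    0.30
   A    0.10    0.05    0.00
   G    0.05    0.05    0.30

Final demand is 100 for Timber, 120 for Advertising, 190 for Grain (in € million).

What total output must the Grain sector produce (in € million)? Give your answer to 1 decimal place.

I − A =
  [   0.60    -0.30    -0.30]
  [  -0.10     0.95     0.00]
  [  -0.05    -0.05     0.70]
Cofactors of I−A, C_ij = (−1)^(i+j)·(minor ij) (rows/columns in the sector order above):
  C_11 = (0.95)(0.70) − (0.00)(-0.05) = 0.6650
  C_12 = −[(-0.10)(0.70) − (0.00)(-0.05)] = 0.0700
  C_13 = (-0.10)(-0.05) − (0.95)(-0.05) = 0.0525
  C_21 = −[(-0.30)(0.70) − (-0.30)(-0.05)] = 0.2250
  C_22 = (0.60)(0.70) − (-0.30)(-0.05) = 0.4050
  C_23 = −[(0.60)(-0.05) − (-0.30)(-0.05)] = 0.0450
  C_31 = (-0.30)(0.00) − (-0.30)(0.95) = 0.2850
  C_32 = −[(0.60)(0.00) − (-0.30)(-0.10)] = 0.0300
  C_33 = (0.60)(0.95) − (-0.30)(-0.10) = 0.5400
det(I−A) = Σ_j (I−A)_1j·C_1j = (0.60)(0.6650) + (-0.30)(0.0700) + (-0.30)(0.0525) = 0.36225
adj(I−A) = Cᵀ =
  [ 0.6650   0.2250   0.2850]
  [ 0.0700   0.4050   0.0300]
  [ 0.0525   0.0450   0.5400]
(I − A)⁻¹ = adj(I−A) / det(I−A) ≈
  [   1.8357     0.6211     0.7867]
  [   0.1932     1.1180     0.0828]
  [   0.1449     0.1242     1.4907]
x = (I − A)⁻¹ d = adj(I−A)·d / det(I−A), with det(I−A) = 0.36225:
  x_T = (0.6650·100 + 0.2250·120 + 0.2850·190) / 0.36225 = 147.65 / 0.36225 ≈ 407.6
  x_A = (0.0700·100 + 0.4050·120 + 0.0300·190) / 0.36225 = 61.30 / 0.36225 ≈ 169.2
  x_G = (0.0525·100 + 0.0450·120 + 0.5400·190) / 0.36225 = 113.25 / 0.36225 ≈ 312.6

x_G = 312.6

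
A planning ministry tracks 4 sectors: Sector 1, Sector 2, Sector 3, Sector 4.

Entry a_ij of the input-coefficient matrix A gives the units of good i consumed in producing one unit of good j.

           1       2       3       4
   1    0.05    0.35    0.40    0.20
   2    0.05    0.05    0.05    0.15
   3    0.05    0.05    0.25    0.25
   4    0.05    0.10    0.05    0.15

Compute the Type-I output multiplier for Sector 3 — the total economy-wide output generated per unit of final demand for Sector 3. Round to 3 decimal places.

I − A =
  [   0.95    -0.35    -0.40    -0.20]
  [  -0.05     0.95    -0.05    -0.15]
  [  -0.05    -0.05     0.75    -0.25]
  [  -0.05    -0.10    -0.05     0.85]
Compute the cofactors C_ij = (−1)^(i+j)·(3×3 minor ij) of I−A; the adjugate is their transpose:
adj(I−A) = Cᵀ =
  [ 0.578750   0.261250   0.345000   0.283750]
  [ 0.040000   0.563750   0.067500   0.128750]
  [ 0.055250   0.083875   0.724875   0.241000]
  [ 0.042000   0.086625   0.070875   0.640500]
det(I−A) = Σ_j (I−A)_1j·C_1j = (0.95)(0.578750) + (-0.35)(0.040000) + (-0.40)(0.055250) + (-0.20)(0.042000) = 0.5053125
(I − A)⁻¹ = adj(I−A) / det(I−A) ≈
  [   1.1453     0.5170     0.6827     0.5615]
  [   0.0792     1.1156     0.1336     0.2548]
  [   0.1093     0.1660     1.4345     0.4769]
  [   0.0831     0.1714     0.1403     1.2675]
The output multiplier for sector j is the column-j sum of the Leontief inverse (I − A)⁻¹ = adj(I−A) / det(I−A).
Column 3 of adj(I−A): (0.345000, 0.067500, 0.724875, 0.070875); det(I−A) = 0.5053125.
m_3 = (0.345000 + 0.067500 + 0.724875 + 0.070875) / 0.5053125 = 1.20825 / 0.5053125 ≈ 2.391.

m_3 = 2.391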